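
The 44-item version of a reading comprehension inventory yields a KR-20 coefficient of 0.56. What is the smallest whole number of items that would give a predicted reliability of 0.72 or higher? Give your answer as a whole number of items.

Spearman-Brown solved for the length factor n:
n = r_target (1 − r_old) / [ r_old (1 − r_target) ]
n = 0.72(1 − 0.56) / [0.56(1 − 0.72)]
n = 0.3168 / 0.1568 ≈ 2.0204
So the test needs 2.0204 × 44 ≈ 88.90 items; rounding up, 89.

89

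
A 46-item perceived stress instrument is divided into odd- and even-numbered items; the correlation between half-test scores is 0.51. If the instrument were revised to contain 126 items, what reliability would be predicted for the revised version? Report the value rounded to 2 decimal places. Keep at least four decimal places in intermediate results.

0.85

Full-test reliability from the split-half r: r_full = 2(0.51)/(1 + 0.51) = 0.6755
Then adjust to 126 items: n = 126/46 = 2.7391
r_new = n·r_full / (1 + (n − 1)·r_full) = 1.8503 / 2.1748 ≈ 0.8508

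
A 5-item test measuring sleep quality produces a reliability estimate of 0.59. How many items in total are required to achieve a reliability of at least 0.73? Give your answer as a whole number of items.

10

Invert Spearman-Brown to solve for n:
n = r*(1 − r) / [ r (1 − r*) ]
n = [0.73 × 0.41] / [0.59 × 0.27]
  = 0.2993 / 0.1593 = 1.8788
1.8788 × 5 = 9.39 → 10 items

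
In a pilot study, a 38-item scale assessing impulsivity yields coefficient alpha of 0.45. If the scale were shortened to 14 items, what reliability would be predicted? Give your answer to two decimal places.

The new length is 14/38 = 0.3684 times the old.
Apply the Spearman-Brown prophecy formula, r' = nr / [1 + (n − 1)r]:
r_new = (0.3684 × 0.45) / (1 + (0.3684 − 1) × 0.45)
     = 0.1658 / 0.7158 = 0.2316

0.23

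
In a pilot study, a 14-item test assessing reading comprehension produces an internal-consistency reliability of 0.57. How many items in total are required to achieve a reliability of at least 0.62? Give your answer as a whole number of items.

18

Spearman-Brown solved for the length factor n:
n = r*(1 − r) / [ r (1 − r*) ]
n = [0.62 × 0.43] / [0.57 × 0.38]
  = 0.2666 / 0.2166 = 1.2308
Items needed = n × 14 = 1.2308 × 14 ≈ 17.23 → round up to 18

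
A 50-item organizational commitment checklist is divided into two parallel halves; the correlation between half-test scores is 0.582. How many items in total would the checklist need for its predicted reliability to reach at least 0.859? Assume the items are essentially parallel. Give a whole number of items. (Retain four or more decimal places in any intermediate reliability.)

Corrected full-test reliability: r_full = 2 × 0.582 / (1 + 0.582) ≈ 0.7358
n = r_tgt(1 − r_full) / [r_full(1 − r_tgt)] = 0.859 × 0.2642 / (0.7358 × 0.141) ≈ 2.1875
Items = 2.1875 × 50 ≈ 109.38 → 110

110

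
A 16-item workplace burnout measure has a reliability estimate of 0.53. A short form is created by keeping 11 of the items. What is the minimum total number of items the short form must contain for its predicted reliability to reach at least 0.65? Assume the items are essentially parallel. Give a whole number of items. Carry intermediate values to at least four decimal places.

First, r for the 11-item form: n = 11/16 = 0.6875, so r_11 = 0.6875·0.53/(1 + (0.6875 − 1)·0.53) = 0.4367
Length factor from the short form to reach 0.65: n' = 0.65(1 − 0.4367) / [0.4367(1 − 0.65)] ≈ 2.3955
Items = 2.3955 × 11 ≈ 26.35 → 27

27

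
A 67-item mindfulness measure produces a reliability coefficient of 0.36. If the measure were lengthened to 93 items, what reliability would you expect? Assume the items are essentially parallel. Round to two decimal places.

0.44

n = 93/67 = 1.3881
Spearman-Brown: r_new = n·r / (1 + (n − 1)·r)
r_new = (1.3881 × 0.36) / (1 + (1.3881 − 1) × 0.36)
r_new = 0.4997 / 1.1397 ≈ 0.4384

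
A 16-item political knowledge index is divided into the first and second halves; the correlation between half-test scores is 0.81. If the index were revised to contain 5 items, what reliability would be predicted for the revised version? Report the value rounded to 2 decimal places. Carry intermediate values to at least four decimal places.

Spearman-Brown correction (n = 2): r_full = 2·0.81/(1 + 0.81) = 0.8950
Length factor from 16 to 5 items: n = 5/16 = 0.3125
r_new = n·r_full / (1 + (n − 1)·r_full) = 0.2797 / 0.3847 ≈ 0.7271

0.73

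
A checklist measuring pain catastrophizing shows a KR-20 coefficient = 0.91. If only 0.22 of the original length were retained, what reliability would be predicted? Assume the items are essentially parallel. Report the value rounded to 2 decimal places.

0.69

Apply the Spearman-Brown prophecy formula, r' = nr / [1 + (n − 1)r]:
r_new = (0.22 × 0.91) / (1 + (0.22 − 1) × 0.91)
r_new = 0.2002 / 0.2902 ≈ 0.6899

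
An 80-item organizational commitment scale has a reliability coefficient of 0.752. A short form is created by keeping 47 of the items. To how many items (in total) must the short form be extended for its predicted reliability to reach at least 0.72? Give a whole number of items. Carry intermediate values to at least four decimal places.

Short-form reliability: n = 47/80 = 0.5875; r_47 = n·r/(1+(n−1)r) ≈ 0.6405
Then solve for n' with r_old = 0.6405, r_target = 0.72: n' = 0.72(1 − 0.6405)/[0.6405(1 − 0.72)] = 1.4433
Total items = 1.4433 × 47 = 67.84, rounded up to 68.

68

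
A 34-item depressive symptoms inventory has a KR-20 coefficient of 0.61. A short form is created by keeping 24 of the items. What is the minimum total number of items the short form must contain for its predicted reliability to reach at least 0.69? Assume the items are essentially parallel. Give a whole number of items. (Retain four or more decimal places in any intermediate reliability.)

49

First, r for the 24-item form: n = 24/34 = 0.7059, so r_24 = 0.7059·0.61/(1 + (0.7059 − 1)·0.61) = 0.5247
Length factor from the short form to reach 0.69: n' = 0.69(1 − 0.5247) / [0.5247(1 − 0.69)] ≈ 2.0162
Total items = 2.0162 × 24 = 48.39, rounded up to 49.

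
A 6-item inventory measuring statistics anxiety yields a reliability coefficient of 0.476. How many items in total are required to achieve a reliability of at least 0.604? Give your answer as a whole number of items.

Invert Spearman-Brown to solve for n:
n = r_target (1 − r_old) / [ r_old (1 − r_target) ]
n = 0.604(1 − 0.476) / [0.476(1 − 0.604)]
  = 0.316496 / 0.188496 = 1.6791
So the test needs 1.6791 × 6 ≈ 10.07 items; rounding up, 11.

11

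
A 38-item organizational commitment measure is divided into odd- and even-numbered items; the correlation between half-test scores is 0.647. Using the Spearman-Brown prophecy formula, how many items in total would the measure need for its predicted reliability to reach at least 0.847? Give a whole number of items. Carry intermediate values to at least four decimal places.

r_full = 2(0.647)/(1 + 0.647) = 0.7857
n = r_tgt(1 − r_full) / [r_full(1 − r_tgt)] = 0.847 × 0.2143 / (0.7857 × 0.153) ≈ 1.5099
Required items = 1.5099 × 38 = 57.38, so 58 items.

58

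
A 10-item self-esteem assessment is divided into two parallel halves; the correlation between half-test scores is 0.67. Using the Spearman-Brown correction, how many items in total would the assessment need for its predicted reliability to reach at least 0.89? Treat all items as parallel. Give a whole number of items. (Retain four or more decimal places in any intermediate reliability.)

r_full = 2(0.67)/(1 + 0.67) = 0.8024
Solve Spearman-Brown for n: n = 0.89(1 − 0.8024) / [0.8024(1 − 0.89)] = 1.9925
Items = 1.9925 × 10 ≈ 19.93 → 20

20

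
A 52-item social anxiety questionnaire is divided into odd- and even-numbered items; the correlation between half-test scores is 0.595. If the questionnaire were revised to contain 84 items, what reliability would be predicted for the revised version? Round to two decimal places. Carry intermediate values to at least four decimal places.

0.83

First correct the split-half correlation to full-test reliability: r_full = 2 × 0.595 / (1 + 0.595) ≈ 0.7461
Length factor from 52 to 84 items: n = 84/52 = 1.6154
r_new = n·r_full / (1 + (n − 1)·r_full) = 1.2052 / 1.4591 ≈ 0.8260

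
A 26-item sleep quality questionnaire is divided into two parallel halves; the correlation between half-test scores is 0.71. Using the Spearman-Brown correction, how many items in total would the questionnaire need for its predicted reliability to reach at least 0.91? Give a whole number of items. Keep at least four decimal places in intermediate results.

r_full = 2(0.71)/(1 + 0.71) = 0.8304
Solve Spearman-Brown for n: n = 0.91(1 − 0.8304) / [0.8304(1 − 0.91)] = 2.0651
Required items = 2.0651 × 26 = 53.69, so 54 items.

54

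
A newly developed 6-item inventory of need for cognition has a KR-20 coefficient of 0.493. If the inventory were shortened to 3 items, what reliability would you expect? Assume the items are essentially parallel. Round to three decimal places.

0.327

Length ratio n = 3/6 = 0.5
r_new = (0.5 × 0.493) / (1 + (0.5 − 1) × 0.493)
r_new = 0.2465 / 0.7535 ≈ 0.3271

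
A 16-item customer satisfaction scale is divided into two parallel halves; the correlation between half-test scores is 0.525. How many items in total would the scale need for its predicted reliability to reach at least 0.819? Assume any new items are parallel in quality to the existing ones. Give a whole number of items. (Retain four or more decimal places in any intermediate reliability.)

Corrected full-test reliability: r_full = 2 × 0.525 / (1 + 0.525) ≈ 0.6885
n = r_tgt(1 − r_full) / [r_full(1 − r_tgt)] = 0.819 × 0.3115 / (0.6885 × 0.181) ≈ 2.0472
Items = 2.0472 × 16 ≈ 32.76 → 33

33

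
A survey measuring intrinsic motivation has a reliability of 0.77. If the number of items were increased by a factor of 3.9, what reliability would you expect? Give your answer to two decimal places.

r_new = 3.9·0.77 / [1 + (3.9 − 1)·0.77]
r_new = 3.0030 / 3.2330 ≈ 0.9289

0.93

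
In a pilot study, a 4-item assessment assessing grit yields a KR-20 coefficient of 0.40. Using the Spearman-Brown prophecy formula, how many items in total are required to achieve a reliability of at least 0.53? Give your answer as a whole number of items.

7

Invert Spearman-Brown to solve for n:
n = r_target (1 − r_old) / [ r_old (1 − r_target) ]
n = 0.53(1 − 0.40) / [0.40(1 − 0.53)]
  = 0.3180 / 0.1880 = 1.6915
1.6915 × 4 = 6.77 → 7 items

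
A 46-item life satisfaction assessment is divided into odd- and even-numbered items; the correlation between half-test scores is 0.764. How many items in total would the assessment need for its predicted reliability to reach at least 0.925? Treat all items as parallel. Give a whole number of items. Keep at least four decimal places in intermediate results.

88

r_full = 2(0.764)/(1 + 0.764) = 0.8662
Solve Spearman-Brown for n: n = 0.925(1 − 0.8662) / [0.8662(1 − 0.925)] = 1.9051
Required items = 1.9051 × 46 = 87.63, so 88 items.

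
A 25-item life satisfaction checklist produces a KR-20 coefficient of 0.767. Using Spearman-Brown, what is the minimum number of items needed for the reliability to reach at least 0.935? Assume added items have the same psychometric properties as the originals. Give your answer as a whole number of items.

110

Invert Spearman-Brown to solve for n:
n = r_target (1 − r_old) / [ r_old (1 − r_target) ]
n = 0.935 × (1 − 0.767) / [ 0.767 × (1 − 0.935) ]
n = 0.217855 / 0.049855 ≈ 4.3698
Items needed = n × 25 = 4.3698 × 25 ≈ 109.24 → round up to 110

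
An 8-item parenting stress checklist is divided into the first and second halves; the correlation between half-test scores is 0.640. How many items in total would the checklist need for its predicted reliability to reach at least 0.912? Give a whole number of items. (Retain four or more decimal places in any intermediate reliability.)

24

Corrected full-test reliability: r_full = 2 × 0.640 / (1 + 0.640) ≈ 0.7805
n = r_tgt(1 − r_full) / [r_full(1 − r_tgt)] = 0.912 × 0.2195 / (0.7805 × 0.088) ≈ 2.9146
Required items = 2.9146 × 8 = 23.32, so 24 items.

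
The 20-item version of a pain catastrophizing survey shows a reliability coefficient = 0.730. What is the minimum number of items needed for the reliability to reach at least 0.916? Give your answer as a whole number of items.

81

n = 0.916 × (1 − 0.730) / [ 0.730 × (1 − 0.916) ]
  = 0.247320 / 0.061320 = 4.0333
4.0333 × 20 = 80.67 → 81 items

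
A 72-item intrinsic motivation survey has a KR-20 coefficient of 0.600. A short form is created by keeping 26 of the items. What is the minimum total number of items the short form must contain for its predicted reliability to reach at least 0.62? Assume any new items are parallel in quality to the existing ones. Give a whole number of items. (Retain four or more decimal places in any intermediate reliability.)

79

First, r for the 26-item form: n = 26/72 = 0.3611, so r_26 = 0.3611·0.600/(1 + (0.3611 − 1)·0.600) = 0.3513
Length factor from the short form to reach 0.62: n' = 0.62(1 − 0.3513) / [0.3513(1 − 0.62)] ≈ 3.0128
Total items = 3.0128 × 26 = 78.33, rounded up to 79.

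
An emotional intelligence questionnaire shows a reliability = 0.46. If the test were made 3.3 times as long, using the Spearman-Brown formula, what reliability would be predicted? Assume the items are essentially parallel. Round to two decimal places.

Spearman-Brown: r_new = n·r / (1 + (n − 1)·r)
r_new = (3.3 × 0.46) / (1 + (3.3 − 1) × 0.46)
r_new = 1.5180 / 2.0580 ≈ 0.7376

0.74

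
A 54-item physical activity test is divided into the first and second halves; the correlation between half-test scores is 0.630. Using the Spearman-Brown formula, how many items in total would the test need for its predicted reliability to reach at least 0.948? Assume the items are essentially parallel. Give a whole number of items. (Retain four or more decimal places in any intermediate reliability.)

290

Corrected full-test reliability: r_full = 2 × 0.630 / (1 + 0.630) ≈ 0.7730
Solve Spearman-Brown for n: n = 0.948(1 − 0.7730) / [0.7730(1 − 0.948)] = 5.3537
Required items = 5.3537 × 54 = 289.10, so 290 items.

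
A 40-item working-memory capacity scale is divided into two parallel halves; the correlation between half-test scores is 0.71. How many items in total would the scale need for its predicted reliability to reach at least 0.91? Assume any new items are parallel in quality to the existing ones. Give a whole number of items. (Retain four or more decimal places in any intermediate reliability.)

83

Corrected full-test reliability: r_full = 2 × 0.71 / (1 + 0.71) ≈ 0.8304
Solve Spearman-Brown for n: n = 0.91(1 − 0.8304) / [0.8304(1 − 0.91)] = 2.0651
Items = 2.0651 × 40 ≈ 82.60 → 83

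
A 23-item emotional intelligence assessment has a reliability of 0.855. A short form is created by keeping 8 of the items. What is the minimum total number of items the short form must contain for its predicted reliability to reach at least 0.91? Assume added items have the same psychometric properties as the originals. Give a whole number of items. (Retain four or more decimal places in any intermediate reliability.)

40

Short-form reliability: n = 8/23 = 0.3478; r_8 = n·r/(1+(n−1)r) ≈ 0.6722
Then solve for n' with r_old = 0.6722, r_target = 0.91: n' = 0.91(1 − 0.6722)/[0.6722(1 − 0.91)] = 4.9307
Total items = 4.9307 × 8 = 39.45, rounded up to 40.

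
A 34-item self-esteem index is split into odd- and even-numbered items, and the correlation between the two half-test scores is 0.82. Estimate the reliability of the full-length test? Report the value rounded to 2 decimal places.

0.90

r_full = 2r_hh / (1 + r_hh) = 2 × 0.82 / (1 + 0.82)
r_full = 1.6400 / 1.8200 ≈ 0.9011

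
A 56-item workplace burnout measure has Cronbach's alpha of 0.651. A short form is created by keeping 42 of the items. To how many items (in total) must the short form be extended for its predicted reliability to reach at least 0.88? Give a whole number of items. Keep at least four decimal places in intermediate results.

221

First, r for the 42-item form: n = 42/56 = 0.7500, so r_42 = 0.7500·0.651/(1 + (0.7500 − 1)·0.651) = 0.5832
Then solve for n' with r_old = 0.5832, r_target = 0.88: n' = 0.88(1 − 0.5832)/[0.5832(1 − 0.88)] = 5.2410
Total items = 5.2410 × 42 = 220.12, rounded up to 221.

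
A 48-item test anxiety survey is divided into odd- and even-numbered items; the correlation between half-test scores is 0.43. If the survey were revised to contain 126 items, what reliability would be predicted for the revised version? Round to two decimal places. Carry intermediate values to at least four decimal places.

0.80

Spearman-Brown correction (n = 2): r_full = 2·0.43/(1 + 0.43) = 0.6014
Then adjust to 126 items: n = 126/48 = 2.6250
r_new = n·r_full / (1 + (n − 1)·r_full) = 1.5787 / 1.9773 ≈ 0.7984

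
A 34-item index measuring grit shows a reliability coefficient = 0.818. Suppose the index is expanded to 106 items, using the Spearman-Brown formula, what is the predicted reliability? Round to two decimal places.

n = 106/34 = 3.1176
r_new = (3.1176 × 0.818) / (1 + (3.1176 − 1) × 0.818)
     = 2.5502 / 2.7322 = 0.9334

0.93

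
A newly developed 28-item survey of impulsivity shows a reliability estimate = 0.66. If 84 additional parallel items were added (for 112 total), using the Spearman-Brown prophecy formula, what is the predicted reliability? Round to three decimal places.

The new length is 112/28 = 4 times the old.
Spearman-Brown: r_new = n·r / (1 + (n − 1)·r)
r_new = (4 × 0.66) / (1 + (4 − 1) × 0.66)
r_new = 2.6400 / 2.9800 ≈ 0.8859

0.886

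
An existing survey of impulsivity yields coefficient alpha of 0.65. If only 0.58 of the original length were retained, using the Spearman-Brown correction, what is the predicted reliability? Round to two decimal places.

Apply the Spearman-Brown prophecy formula, r' = nr / [1 + (n − 1)r]:
r_new = 0.58·0.65 / [1 + (0.58 − 1)·0.65]
r_new = 0.3770 / 0.7270 ≈ 0.5186

0.52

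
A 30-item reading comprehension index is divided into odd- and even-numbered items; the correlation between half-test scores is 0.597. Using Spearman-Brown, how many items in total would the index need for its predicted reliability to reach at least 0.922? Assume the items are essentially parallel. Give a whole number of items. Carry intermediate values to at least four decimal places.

r_full = 2(0.597)/(1 + 0.597) = 0.7477
n = r_tgt(1 − r_full) / [r_full(1 − r_tgt)] = 0.922 × 0.2523 / (0.7477 × 0.078) ≈ 3.9887
Required items = 3.9887 × 30 = 119.66, so 120 items.

120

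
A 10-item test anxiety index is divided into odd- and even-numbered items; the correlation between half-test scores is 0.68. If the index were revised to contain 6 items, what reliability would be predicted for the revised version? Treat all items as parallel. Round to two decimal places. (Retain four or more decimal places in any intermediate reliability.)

First correct the split-half correlation to full-test reliability: r_full = 2 × 0.68 / (1 + 0.68) ≈ 0.8095
Length factor from 10 to 6 items: n = 6/10 = 0.6000
r_new = n·r_full / (1 + (n − 1)·r_full) = 0.4857 / 0.6762 ≈ 0.7183

0.72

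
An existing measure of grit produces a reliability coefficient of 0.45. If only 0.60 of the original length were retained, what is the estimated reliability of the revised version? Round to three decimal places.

Spearman-Brown: r_new = n·r / (1 + (n − 1)·r)
r_new = (0.6 × 0.45) / (1 + (0.6 − 1) × 0.45)
r_new = 0.2700 / 0.8200 ≈ 0.3293

0.329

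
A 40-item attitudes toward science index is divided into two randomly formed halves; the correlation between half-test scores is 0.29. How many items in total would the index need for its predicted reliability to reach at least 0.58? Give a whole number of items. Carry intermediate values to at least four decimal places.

68

Corrected full-test reliability: r_full = 2 × 0.29 / (1 + 0.29) ≈ 0.4496
n = r_tgt(1 − r_full) / [r_full(1 − r_tgt)] = 0.58 × 0.5504 / (0.4496 × 0.42) ≈ 1.6906
Items = 1.6906 × 40 ≈ 67.62 → 68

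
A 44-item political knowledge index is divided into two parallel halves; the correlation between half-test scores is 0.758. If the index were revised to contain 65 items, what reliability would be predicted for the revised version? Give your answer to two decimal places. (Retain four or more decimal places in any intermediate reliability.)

0.90

Spearman-Brown correction (n = 2): r_full = 2·0.758/(1 + 0.758) = 0.8623
Length factor from 44 to 65 items: n = 65/44 = 1.4773
r_new = n·r_full / (1 + (n − 1)·r_full) = 1.2739 / 1.4116 ≈ 0.9025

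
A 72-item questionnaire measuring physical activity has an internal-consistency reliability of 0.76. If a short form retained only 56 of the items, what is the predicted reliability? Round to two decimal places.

Length ratio n = 56/72 = 0.7778
r_new = 0.7778·0.76 / [1 + (0.7778 − 1)·0.76]
     = 0.5911 / 0.8311 = 0.7112

0.71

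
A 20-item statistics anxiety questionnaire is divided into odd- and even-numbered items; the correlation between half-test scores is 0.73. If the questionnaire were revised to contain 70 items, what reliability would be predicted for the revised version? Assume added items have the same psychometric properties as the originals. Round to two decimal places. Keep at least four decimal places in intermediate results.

0.95

Full-test reliability from the split-half r: r_full = 2(0.73)/(1 + 0.73) = 0.8439
Then adjust to 70 items: n = 70/20 = 3.5000
r_new = n·r_full / (1 + (n − 1)·r_full) = 2.9537 / 3.1098 ≈ 0.9498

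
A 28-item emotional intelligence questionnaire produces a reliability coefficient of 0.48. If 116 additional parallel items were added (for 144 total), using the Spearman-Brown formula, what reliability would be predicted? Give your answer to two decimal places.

0.83

The new length is 144/28 = 5.1429 times the old.
r_new = 5.1429·0.48 / [1 + (5.1429 − 1)·0.48]
r_new = 2.4686 / 2.9886 ≈ 0.8260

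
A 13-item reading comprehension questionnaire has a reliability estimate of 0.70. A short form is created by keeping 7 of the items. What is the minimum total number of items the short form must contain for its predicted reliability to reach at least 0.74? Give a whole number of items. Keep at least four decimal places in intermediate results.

16

Short-form reliability: n = 7/13 = 0.5385; r_7 = n·r/(1+(n−1)r) ≈ 0.5568
Then solve for n' with r_old = 0.5568, r_target = 0.74: n' = 0.74(1 − 0.5568)/[0.5568(1 − 0.74)] = 2.2655
Total items = 2.2655 × 7 = 15.86, rounded up to 16.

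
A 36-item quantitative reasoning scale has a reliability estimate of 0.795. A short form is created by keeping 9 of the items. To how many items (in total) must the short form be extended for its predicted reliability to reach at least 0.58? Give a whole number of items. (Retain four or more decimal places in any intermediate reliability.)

13

Short-form reliability: n = 9/36 = 0.2500; r_9 = n·r/(1+(n−1)r) ≈ 0.4923
Then solve for n' with r_old = 0.4923, r_target = 0.58: n' = 0.58(1 − 0.4923)/[0.4923(1 − 0.58)] = 1.4242
Items = 1.4242 × 9 ≈ 12.82 → 13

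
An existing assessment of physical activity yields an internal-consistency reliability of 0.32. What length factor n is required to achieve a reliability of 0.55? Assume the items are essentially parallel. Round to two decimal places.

Rearranging the Spearman-Brown formula for n,
n = r*(1 − r) / [ r (1 − r*) ]
n = 0.55(1 − 0.32) / [0.32(1 − 0.55)]
  = 0.3740 / 0.1440 = 2.5972

2.60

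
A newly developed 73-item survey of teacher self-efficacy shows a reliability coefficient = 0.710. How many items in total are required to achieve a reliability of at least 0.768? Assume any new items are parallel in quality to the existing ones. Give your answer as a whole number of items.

Rearranging the Spearman-Brown formula for n,
n = r*(1 − r) / [ r (1 − r*) ]
n = 0.768(1 − 0.710) / [0.710(1 − 0.768)]
  = 0.222720 / 0.164720 = 1.3521
So the test needs 1.3521 × 73 ≈ 98.70 items; rounding up, 99.

99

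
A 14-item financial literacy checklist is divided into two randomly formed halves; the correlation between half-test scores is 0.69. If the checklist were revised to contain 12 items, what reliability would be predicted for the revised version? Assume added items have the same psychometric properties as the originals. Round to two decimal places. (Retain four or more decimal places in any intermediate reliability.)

0.79

Spearman-Brown correction (n = 2): r_full = 2·0.69/(1 + 0.69) = 0.8166
Length factor from 14 to 12 items: n = 12/14 = 0.8571
r_new = n·r_full / (1 + (n − 1)·r_full) = 0.6999 / 0.8833 ≈ 0.7924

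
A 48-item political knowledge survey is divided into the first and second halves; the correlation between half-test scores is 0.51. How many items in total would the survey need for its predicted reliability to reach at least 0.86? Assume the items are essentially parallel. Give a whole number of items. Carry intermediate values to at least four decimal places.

r_full = 2(0.51)/(1 + 0.51) = 0.6755
n = r_tgt(1 − r_full) / [r_full(1 − r_tgt)] = 0.86 × 0.3245 / (0.6755 × 0.14) ≈ 2.9509
Required items = 2.9509 × 48 = 141.64, so 142 items.

142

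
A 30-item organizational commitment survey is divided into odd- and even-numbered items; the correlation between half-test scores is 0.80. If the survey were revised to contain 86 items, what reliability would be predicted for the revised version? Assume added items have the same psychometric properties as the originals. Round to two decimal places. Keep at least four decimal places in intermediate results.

Full-test reliability from the split-half r: r_full = 2(0.80)/(1 + 0.80) = 0.8889
Length factor from 30 to 86 items: n = 86/30 = 2.8667
r_new = n·r_full / (1 + (n − 1)·r_full) = 2.5482 / 2.6593 ≈ 0.9582

0.96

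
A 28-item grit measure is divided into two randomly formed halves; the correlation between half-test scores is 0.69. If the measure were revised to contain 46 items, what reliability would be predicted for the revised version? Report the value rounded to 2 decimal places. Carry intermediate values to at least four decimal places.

0.88

First correct the split-half correlation to full-test reliability: r_full = 2 × 0.69 / (1 + 0.69) ≈ 0.8166
Then adjust to 46 items: n = 46/28 = 1.6429
r_new = n·r_full / (1 + (n − 1)·r_full) = 1.3416 / 1.5250 ≈ 0.8797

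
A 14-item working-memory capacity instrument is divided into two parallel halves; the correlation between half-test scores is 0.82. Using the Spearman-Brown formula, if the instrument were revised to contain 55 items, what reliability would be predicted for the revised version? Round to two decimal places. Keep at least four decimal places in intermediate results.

0.97

First correct the split-half correlation to full-test reliability: r_full = 2 × 0.82 / (1 + 0.82) ≈ 0.9011
Length factor from 14 to 55 items: n = 55/14 = 3.9286
r_new = n·r_full / (1 + (n − 1)·r_full) = 3.5401 / 3.6390 ≈ 0.9728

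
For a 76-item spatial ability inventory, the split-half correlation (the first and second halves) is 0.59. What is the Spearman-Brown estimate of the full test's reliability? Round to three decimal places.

0.742

Each half is half the length of the full test, so the full test is n = 2 times a half.
r_full = 2r_hh / (1 + r_hh) = 2 × 0.59 / (1 + 0.59)
       = 1.1800 / 1.5900 = 0.7421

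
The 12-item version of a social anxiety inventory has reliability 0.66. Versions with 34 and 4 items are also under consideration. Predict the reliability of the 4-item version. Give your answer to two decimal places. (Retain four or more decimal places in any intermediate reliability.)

Only the ratio of lengths matters: n = 4/12 = 0.3333
r_{4} = n·r / (1 + (n − 1)·r) = 0.2200 / 0.5600 ≈ 0.3929

0.39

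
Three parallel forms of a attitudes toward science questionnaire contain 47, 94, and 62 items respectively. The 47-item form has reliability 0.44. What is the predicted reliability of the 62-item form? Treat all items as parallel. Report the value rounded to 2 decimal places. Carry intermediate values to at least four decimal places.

0.51

The 94-item form is not needed; work directly from the 47-item form with n = 62/47 = 1.3191.
r_{62} = n·r / (1 + (n − 1)·r) = 0.5804 / 1.1404 ≈ 0.5089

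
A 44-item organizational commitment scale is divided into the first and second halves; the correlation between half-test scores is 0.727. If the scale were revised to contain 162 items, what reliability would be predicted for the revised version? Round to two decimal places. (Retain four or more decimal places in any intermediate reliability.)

First correct the split-half correlation to full-test reliability: r_full = 2 × 0.727 / (1 + 0.727) ≈ 0.8419
Then adjust to 162 items: n = 162/44 = 3.6818
r_new = n·r_full / (1 + (n − 1)·r_full) = 3.0997 / 3.2578 ≈ 0.9515

0.95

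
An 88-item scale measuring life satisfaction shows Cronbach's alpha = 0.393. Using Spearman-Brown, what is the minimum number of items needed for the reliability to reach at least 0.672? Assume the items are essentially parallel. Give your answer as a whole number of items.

n = 0.672 × (1 − 0.393) / [ 0.393 × (1 − 0.672) ]
  = 0.407904 / 0.128904 = 3.1644
3.1644 × 88 = 278.47 → 279 items

279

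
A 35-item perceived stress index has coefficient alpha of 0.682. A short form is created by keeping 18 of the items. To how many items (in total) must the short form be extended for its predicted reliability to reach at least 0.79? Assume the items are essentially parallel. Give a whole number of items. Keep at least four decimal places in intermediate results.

62

Short-form reliability: n = 18/35 = 0.5143; r_18 = n·r/(1+(n−1)r) ≈ 0.5245
Then solve for n' with r_old = 0.5245, r_target = 0.79: n' = 0.79(1 − 0.5245)/[0.5245(1 − 0.79)] = 3.4105
Items = 3.4105 × 18 ≈ 61.39 → 62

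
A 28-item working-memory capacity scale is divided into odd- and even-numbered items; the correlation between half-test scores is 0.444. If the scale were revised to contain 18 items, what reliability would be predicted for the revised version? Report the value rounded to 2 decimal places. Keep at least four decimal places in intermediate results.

Spearman-Brown correction (n = 2): r_full = 2·0.444/(1 + 0.444) = 0.6150
Length factor from 28 to 18 items: n = 18/28 = 0.6429
r_new = n·r_full / (1 + (n − 1)·r_full) = 0.3954 / 0.7804 ≈ 0.5067

0.51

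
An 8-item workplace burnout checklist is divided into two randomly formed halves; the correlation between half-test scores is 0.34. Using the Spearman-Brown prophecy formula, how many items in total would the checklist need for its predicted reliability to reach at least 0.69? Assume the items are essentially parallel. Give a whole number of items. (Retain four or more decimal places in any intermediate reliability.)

Corrected full-test reliability: r_full = 2 × 0.34 / (1 + 0.34) ≈ 0.5075
Solve Spearman-Brown for n: n = 0.69(1 − 0.5075) / [0.5075(1 − 0.69)] = 2.1600
Items = 2.1600 × 8 ≈ 17.28 → 18

18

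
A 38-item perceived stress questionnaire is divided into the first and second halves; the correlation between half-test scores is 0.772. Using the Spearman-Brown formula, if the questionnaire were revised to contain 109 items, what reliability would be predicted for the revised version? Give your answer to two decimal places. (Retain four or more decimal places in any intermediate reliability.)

First correct the split-half correlation to full-test reliability: r_full = 2 × 0.772 / (1 + 0.772) ≈ 0.8713
Length factor from 38 to 109 items: n = 109/38 = 2.8684
r_new = n·r_full / (1 + (n − 1)·r_full) = 2.4992 / 2.6279 ≈ 0.9510

0.95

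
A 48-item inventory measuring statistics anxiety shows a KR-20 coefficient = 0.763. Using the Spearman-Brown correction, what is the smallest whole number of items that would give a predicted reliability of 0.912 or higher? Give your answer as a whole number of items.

Invert Spearman-Brown to solve for n:
n = r*(1 − r) / [ r (1 − r*) ]
n = 0.912 × (1 − 0.763) / [ 0.763 × (1 − 0.912) ]
  = 0.216144 / 0.067144 = 3.2191
Items needed = n × 48 = 3.2191 × 48 ≈ 154.52 → round up to 155

155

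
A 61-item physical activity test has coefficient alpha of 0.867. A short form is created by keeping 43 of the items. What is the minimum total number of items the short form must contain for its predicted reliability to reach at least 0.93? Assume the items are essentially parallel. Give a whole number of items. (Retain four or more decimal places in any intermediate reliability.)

Short-form reliability: n = 43/61 = 0.7049; r_43 = n·r/(1+(n−1)r) ≈ 0.8213
Length factor from the short form to reach 0.93: n' = 0.93(1 − 0.8213) / [0.8213(1 − 0.93)] ≈ 2.8907
Items = 2.8907 × 43 ≈ 124.30 → 125

125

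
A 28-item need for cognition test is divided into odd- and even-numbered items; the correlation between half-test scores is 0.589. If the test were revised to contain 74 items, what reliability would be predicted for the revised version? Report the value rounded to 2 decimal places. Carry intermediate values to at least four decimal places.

Spearman-Brown correction (n = 2): r_full = 2·0.589/(1 + 0.589) = 0.7413
Then adjust to 74 items: n = 74/28 = 2.6429
r_new = n·r_full / (1 + (n − 1)·r_full) = 1.9592 / 2.2179 ≈ 0.8834

0.88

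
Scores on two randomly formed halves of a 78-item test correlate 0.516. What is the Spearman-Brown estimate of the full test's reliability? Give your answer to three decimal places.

Each half is half the length of the full test, so the full test is n = 2 times a half.
r_full = 2r_hh / (1 + r_hh) = 2 × 0.516 / (1 + 0.516)
r_full = 1.0320 / 1.5160 ≈ 0.6807

0.681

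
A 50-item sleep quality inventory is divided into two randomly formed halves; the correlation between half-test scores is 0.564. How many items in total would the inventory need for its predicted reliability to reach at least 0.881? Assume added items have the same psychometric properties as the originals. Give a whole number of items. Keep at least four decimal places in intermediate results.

r_full = 2(0.564)/(1 + 0.564) = 0.7212
n = r_tgt(1 − r_full) / [r_full(1 − r_tgt)] = 0.881 × 0.2788 / (0.7212 × 0.119) ≈ 2.8620
Items = 2.8620 × 50 ≈ 143.10 → 144

144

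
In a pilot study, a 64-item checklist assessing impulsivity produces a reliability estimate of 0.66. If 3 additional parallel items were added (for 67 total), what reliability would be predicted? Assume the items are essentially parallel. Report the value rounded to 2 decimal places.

0.67

n = 67/64 = 1.0469
Apply the Spearman-Brown prophecy formula, r' = nr / [1 + (n − 1)r]:
r_new = (1.0469 × 0.66) / (1 + (1.0469 − 1) × 0.66)
     = 0.6910 / 1.0310 = 0.6702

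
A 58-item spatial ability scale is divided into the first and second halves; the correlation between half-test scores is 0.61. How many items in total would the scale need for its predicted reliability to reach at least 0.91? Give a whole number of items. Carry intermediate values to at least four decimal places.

188

r_full = 2(0.61)/(1 + 0.61) = 0.7578
Solve Spearman-Brown for n: n = 0.91(1 − 0.7578) / [0.7578(1 − 0.91)] = 3.2316
Items = 3.2316 × 58 ≈ 187.43 → 188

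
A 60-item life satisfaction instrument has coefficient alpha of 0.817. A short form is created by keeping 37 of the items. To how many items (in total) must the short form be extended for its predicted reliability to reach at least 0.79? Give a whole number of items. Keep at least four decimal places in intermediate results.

First, r for the 37-item form: n = 37/60 = 0.6167, so r_37 = 0.6167·0.817/(1 + (0.6167 − 1)·0.817) = 0.7336
Length factor from the short form to reach 0.79: n' = 0.79(1 − 0.7336) / [0.7336(1 − 0.79)] ≈ 1.3661
Total items = 1.3661 × 37 = 50.55, rounded up to 51.

51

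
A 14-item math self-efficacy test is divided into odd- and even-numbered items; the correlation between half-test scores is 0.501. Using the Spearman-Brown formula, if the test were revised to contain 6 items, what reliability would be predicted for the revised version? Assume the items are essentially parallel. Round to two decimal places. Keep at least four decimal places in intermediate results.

0.46

Spearman-Brown correction (n = 2): r_full = 2·0.501/(1 + 0.501) = 0.6676
Length factor from 14 to 6 items: n = 6/14 = 0.4286
r_new = n·r_full / (1 + (n − 1)·r_full) = 0.2861 / 0.6185 ≈ 0.4626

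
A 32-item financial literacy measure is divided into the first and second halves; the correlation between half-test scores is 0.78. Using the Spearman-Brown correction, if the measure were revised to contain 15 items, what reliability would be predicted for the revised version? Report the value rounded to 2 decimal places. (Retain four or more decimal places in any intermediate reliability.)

0.77

Full-test reliability from the split-half r: r_full = 2(0.78)/(1 + 0.78) = 0.8764
Length factor from 32 to 15 items: n = 15/32 = 0.4688
r_new = n·r_full / (1 + (n − 1)·r_full) = 0.4109 / 0.5345 ≈ 0.7688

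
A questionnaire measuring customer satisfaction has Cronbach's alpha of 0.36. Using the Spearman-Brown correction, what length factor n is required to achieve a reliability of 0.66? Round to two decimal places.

3.45

Spearman-Brown solved for the length factor n:
n = r_target (1 − r_old) / [ r_old (1 − r_target) ]
n = [0.66 × 0.64] / [0.36 × 0.34]
  = 0.4224 / 0.1224 = 3.4510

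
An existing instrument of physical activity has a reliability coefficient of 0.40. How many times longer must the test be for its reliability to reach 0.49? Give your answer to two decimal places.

Rearranging the Spearman-Brown formula for n,
n = r*(1 − r) / [ r (1 − r*) ]
n = 0.49 × (1 − 0.40) / [ 0.40 × (1 − 0.49) ]
n = 0.2940 / 0.2040 ≈ 1.4412

1.44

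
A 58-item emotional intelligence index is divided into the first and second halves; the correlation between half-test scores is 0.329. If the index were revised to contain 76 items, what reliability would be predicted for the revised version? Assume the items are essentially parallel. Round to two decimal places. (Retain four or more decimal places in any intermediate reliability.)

Full-test reliability from the split-half r: r_full = 2(0.329)/(1 + 0.329) = 0.4951
Length factor from 58 to 76 items: n = 76/58 = 1.3103
r_new = n·r_full / (1 + (n − 1)·r_full) = 0.6487 / 1.1536 ≈ 0.5623

0.56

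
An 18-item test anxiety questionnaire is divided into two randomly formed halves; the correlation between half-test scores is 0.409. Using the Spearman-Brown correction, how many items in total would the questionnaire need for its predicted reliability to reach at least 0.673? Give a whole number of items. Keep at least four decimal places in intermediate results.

27

r_full = 2(0.409)/(1 + 0.409) = 0.5806
n = r_tgt(1 − r_full) / [r_full(1 − r_tgt)] = 0.673 × 0.4194 / (0.5806 × 0.327) ≈ 1.4867
Required items = 1.4867 × 18 = 26.76, so 27 items.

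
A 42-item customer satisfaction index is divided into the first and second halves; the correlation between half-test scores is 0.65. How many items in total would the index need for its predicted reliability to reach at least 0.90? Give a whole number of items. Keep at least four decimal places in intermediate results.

102

Corrected full-test reliability: r_full = 2 × 0.65 / (1 + 0.65) ≈ 0.7879
n = r_tgt(1 − r_full) / [r_full(1 − r_tgt)] = 0.90 × 0.2121 / (0.7879 × 0.10) ≈ 2.4228
Required items = 2.4228 × 42 = 101.76, so 102 items.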